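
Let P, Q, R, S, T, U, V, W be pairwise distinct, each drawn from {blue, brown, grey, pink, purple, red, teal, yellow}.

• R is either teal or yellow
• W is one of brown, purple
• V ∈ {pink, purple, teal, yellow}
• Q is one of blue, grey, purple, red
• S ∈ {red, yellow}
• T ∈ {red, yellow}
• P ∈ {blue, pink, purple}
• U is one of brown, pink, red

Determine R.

teal

Among the 8 variables, grey fits only Q (and all 8 values in {blue, brown, grey, pink, purple, red, teal, yellow} must be used), so Q = grey.
Among the 7 still-open variables, blue fits only P (and all 7 values in {blue, brown, pink, purple, red, teal, yellow} must be used), so P = blue.
S and T between them cover only {red, yellow} — a naked pair. Remove those values from R, U, V.
So R = teal.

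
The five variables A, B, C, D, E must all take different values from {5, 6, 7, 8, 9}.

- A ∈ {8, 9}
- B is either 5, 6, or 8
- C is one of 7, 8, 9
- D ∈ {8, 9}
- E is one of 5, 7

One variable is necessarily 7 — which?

C

The 5 variables together cover exactly {5, 6, 7, 8, 9} — 5 values for 5 variables — and 6 appears only in B's list, so B = 6.
The 4 still-open variables draw from only 4 values {5, 7, 8, 9}, so each is used; only E can be 5, hence E = 5.
Among the 3 still-open variables, 7 fits only C (and all 3 values in {7, 8, 9} must be used), so C = 7.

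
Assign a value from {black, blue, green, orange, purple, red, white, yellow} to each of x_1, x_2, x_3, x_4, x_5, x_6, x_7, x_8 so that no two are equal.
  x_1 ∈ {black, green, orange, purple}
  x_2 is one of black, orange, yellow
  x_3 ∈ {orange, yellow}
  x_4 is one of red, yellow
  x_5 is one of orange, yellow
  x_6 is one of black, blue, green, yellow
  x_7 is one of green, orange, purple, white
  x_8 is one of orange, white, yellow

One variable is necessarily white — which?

x_8

Among the 8 variables, blue fits only x_6 (and all 8 values in {black, blue, green, orange, purple, red, white, yellow} must be used), so x_6 = blue.
The 7 still-open variables draw from only 7 values {black, green, orange, purple, red, white, yellow}, so each is used; only x_4 can be red, hence x_4 = red.
x_3 and x_5 share exactly the 2 values {orange, yellow}; by pigeonhole those values go to them, so strike orange, yellow from x_1, x_2, x_7, x_8.
So white goes to x_8.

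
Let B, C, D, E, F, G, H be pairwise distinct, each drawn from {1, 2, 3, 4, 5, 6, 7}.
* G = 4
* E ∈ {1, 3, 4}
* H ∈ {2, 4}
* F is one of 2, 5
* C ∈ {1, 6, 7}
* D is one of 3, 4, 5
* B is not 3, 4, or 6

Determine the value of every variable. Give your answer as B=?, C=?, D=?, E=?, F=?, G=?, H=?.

G must be 4 (only option left). Eliminate 4 elsewhere: D, E, H.
That leaves H = 2. Eliminate 2 elsewhere: B, F.
That leaves F = 5. So B, D can't be 5.
D must be 3 (only option left). Eliminate 3 elsewhere: E.
E has just one choice, so E = 1. Remove 1 from B, C.
That leaves B = 7. So C can't be 7.
C has just one choice, so C = 6.

B=7, C=6, D=3, E=1, F=5, G=4, H=2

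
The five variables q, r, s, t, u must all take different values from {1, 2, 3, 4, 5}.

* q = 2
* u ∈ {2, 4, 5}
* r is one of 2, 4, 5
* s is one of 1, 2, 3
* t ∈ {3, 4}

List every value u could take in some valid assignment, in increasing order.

4, 5

q must be 2 (only option left). Remove 2 from r, s, u.
Among the 4 still-open variables, 1 fits only s (and all 4 values in {1, 3, 4, 5} must be used), so s = 1.
The 3 still-open variables together cover exactly {3, 4, 5} — 3 values for 3 variables — and 3 appears only in t's list, so t = 3.
No further eliminations apply; u can still be any of 4, 5.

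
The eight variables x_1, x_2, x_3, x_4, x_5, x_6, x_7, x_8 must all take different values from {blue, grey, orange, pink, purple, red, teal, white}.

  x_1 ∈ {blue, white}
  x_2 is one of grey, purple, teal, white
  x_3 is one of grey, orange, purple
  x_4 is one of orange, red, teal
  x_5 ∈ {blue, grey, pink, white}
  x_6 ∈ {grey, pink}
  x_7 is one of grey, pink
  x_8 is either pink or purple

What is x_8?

The 8 variables draw from only 8 values {blue, grey, orange, pink, purple, red, teal, white}, so each is used; only x_4 can be red, hence x_4 = red.
The 7 still-open variables draw from only 7 values {blue, grey, orange, pink, purple, teal, white}, so each is used; only x_3 can be orange, hence x_3 = orange.
Among the 6 still-open variables, teal fits only x_2 (and all 6 values in {blue, grey, pink, purple, teal, white} must be used), so x_2 = teal.
The 5 still-open variables draw from only 5 values {blue, grey, pink, purple, white}, so each is used; only x_8 can be purple, hence x_8 = purple.

purple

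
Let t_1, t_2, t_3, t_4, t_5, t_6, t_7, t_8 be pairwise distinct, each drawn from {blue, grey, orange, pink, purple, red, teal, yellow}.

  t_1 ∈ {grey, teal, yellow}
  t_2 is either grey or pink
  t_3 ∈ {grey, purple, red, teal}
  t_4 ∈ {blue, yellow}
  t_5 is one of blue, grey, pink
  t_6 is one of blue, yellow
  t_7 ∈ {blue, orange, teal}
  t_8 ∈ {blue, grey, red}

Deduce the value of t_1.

The 8 variables draw from only 8 values {blue, grey, orange, pink, purple, red, teal, yellow}, so each is used; only t_7 can be orange, hence t_7 = orange.
The 7 still-open variables draw from only 7 values {blue, grey, pink, purple, red, teal, yellow}, so each is used; only t_3 can be purple, hence t_3 = purple.
The 6 still-open variables draw from only 6 values {blue, grey, pink, red, teal, yellow}, so each is used; only t_8 can be red, hence t_8 = red.
Among the 5 still-open variables, teal fits only t_1 (and all 5 values in {blue, grey, pink, teal, yellow} must be used), so t_1 = teal.

teal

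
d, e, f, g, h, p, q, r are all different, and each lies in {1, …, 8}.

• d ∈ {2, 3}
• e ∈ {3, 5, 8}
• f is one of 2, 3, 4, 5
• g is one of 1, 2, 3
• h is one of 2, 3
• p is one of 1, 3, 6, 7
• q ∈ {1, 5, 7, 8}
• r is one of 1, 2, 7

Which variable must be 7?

The 8 variables together cover exactly {1, 2, 3, 4, 5, 6, 7, 8} — 8 values for 8 variables — and 4 appears only in f's list, so f = 4.
Among the 7 still-open variables, 6 fits only p (and all 7 values in {1, 2, 3, 5, 6, 7, 8} must be used), so p = 6.
d and h share exactly the 2 values {2, 3}; by pigeonhole those values go to them, so strike 2, 3 from e, g, r.
That leaves g = 1. So q, r can't be 1.
So 7 goes to r.

r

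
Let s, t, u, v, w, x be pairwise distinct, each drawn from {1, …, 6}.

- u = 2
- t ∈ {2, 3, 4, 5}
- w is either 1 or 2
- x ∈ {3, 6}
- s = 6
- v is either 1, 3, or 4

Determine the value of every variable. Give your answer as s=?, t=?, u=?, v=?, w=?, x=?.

s's domain is down to {6}, so s = 6. So x can't be 6.
u must be 2 (only option left). Strike 2 from t, w.
w must be 1 (only option left). Eliminate 1 elsewhere: v.
x must be 3 (only option left). So t, v can't be 3.
v's domain is down to {4}, so v = 4. Strike 4 from t.
That leaves t = 5.

s=6, t=5, u=2, v=4, w=1, x=3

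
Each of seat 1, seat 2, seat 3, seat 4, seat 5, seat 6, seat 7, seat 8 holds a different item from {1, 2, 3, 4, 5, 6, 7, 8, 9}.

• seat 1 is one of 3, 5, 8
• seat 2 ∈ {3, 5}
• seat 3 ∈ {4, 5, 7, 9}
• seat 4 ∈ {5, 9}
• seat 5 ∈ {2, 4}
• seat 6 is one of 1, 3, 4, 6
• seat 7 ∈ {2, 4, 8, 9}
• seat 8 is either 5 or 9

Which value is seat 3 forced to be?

7

seat 4 and seat 8 share exactly the 2 values {5, 9}; by pigeonhole those values go to them, so strike 5, 9 from seat 1, seat 2, seat 3, seat 7.
seat 2's domain is down to {3}, so seat 2 = 3. Eliminate 3 elsewhere: seat 1, seat 6.
seat 1 has just one choice, so seat 1 = 8. Remove 8 from seat 7.
seat 5 and seat 7 between them cover only {2, 4} — a naked pair. Remove those values from seat 3, seat 6.
So seat 3 = 7.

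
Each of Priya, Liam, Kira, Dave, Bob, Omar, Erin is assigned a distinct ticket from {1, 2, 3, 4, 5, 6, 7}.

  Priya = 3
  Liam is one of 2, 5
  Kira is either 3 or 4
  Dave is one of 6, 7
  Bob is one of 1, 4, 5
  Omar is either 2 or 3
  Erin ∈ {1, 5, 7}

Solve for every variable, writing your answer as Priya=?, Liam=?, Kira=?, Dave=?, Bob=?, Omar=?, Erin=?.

Priya=3, Liam=5, Kira=4, Dave=6, Bob=1, Omar=2, Erin=7

Priya's domain is down to {3}, so Priya = 3. So Kira, Omar can't be 3.
Kira must be 4 (only option left). Remove 4 from Bob.
Omar has just one choice, so Omar = 2. So Liam can't be 2.
Liam has just one choice, so Liam = 5. Eliminate 5 elsewhere: Bob, Erin.
Bob's domain is down to {1}, so Bob = 1. Remove 1 from Erin.
Erin must be 7 (only option left). Eliminate 7 elsewhere: Dave.
Dave has just one choice, so Dave = 6.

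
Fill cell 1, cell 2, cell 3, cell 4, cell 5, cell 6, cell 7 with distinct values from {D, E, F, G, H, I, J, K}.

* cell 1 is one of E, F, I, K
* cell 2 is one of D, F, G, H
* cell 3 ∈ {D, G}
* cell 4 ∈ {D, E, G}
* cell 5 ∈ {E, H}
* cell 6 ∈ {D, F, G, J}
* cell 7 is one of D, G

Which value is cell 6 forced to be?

cell 3 and cell 7 between them cover only {D, G} — a naked pair. Remove those values from cell 2, cell 4, cell 6.
cell 4 has just one choice, so cell 4 = E. Strike E from cell 1, cell 5.
cell 5's domain is down to {H}, so cell 5 = H. So cell 2 can't be H.
cell 2's domain is down to {F}, so cell 2 = F. Remove F from cell 1, cell 6.
So cell 6 = J.

J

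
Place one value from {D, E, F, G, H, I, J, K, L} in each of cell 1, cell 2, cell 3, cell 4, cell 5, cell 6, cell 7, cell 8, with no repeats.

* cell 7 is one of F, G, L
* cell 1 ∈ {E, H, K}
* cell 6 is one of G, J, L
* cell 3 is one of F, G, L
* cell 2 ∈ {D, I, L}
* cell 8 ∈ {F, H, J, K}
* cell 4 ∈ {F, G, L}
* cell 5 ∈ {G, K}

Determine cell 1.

cell 3, cell 4, cell 7 between them cover only {F, G, L} — a naked triple. Remove those values from cell 2, cell 5, cell 6, cell 8.
That leaves cell 5 = K. So cell 1, cell 8 can't be K.
cell 6's domain is down to {J}, so cell 6 = J. Strike J from cell 8.
cell 8's domain is down to {H}, so cell 8 = H. Remove H from cell 1.
So cell 1 = E.

E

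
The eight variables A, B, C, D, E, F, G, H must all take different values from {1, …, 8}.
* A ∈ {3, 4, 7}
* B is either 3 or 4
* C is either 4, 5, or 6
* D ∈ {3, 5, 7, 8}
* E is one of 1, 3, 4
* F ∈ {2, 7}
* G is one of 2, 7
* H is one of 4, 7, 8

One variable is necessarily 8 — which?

H

Among the 8 variables, 1 fits only E (and all 8 values in {1, 2, 3, 4, 5, 6, 7, 8} must be used), so E = 1.
The 7 still-open variables draw from only 7 values {2, 3, 4, 5, 6, 7, 8}, so each is used; only C can be 6, hence C = 6.
The 6 still-open variables draw from only 6 values {2, 3, 4, 5, 7, 8}, so each is used; only D can be 5, hence D = 5.
The 5 still-open variables draw from only 5 values {2, 3, 4, 7, 8}, so each is used; only H can be 8, hence H = 8.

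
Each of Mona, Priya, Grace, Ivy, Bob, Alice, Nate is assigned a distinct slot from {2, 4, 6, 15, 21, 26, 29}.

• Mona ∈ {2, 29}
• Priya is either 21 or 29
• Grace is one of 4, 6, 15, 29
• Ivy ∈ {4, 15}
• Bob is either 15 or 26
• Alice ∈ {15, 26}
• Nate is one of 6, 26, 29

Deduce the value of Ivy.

4

Among the 7 variables, 2 fits only Mona (and all 7 values in {2, 4, 6, 15, 21, 26, 29} must be used), so Mona = 2.
The 6 still-open variables together cover exactly {4, 6, 15, 21, 26, 29} — 6 values for 6 variables — and 21 appears only in Priya's list, so Priya = 21.
Bob and Alice between them cover only {15, 26} — a naked pair. Remove those values from Grace, Ivy, Nate.
So Ivy = 4.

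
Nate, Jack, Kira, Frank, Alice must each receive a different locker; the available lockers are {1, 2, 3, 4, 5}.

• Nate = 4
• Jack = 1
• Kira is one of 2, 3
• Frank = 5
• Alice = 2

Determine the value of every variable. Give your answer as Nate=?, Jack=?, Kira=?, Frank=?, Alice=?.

Nate must be 4 (only option left).
Jack's domain is down to {1}, so Jack = 1.
Frank has just one choice, so Frank = 5.
Alice's domain is down to {2}, so Alice = 2. Remove 2 from Kira.
That leaves Kira = 3.

Nate=4, Jack=1, Kira=3, Frank=5, Alice=2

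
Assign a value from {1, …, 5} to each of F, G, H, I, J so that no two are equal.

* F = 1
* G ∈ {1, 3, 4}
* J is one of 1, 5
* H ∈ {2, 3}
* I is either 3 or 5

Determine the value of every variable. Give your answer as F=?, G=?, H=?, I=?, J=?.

F has just one choice, so F = 1. Strike 1 from G, J.
J has just one choice, so J = 5. Remove 5 from I.
I's domain is down to {3}, so I = 3. Strike 3 from G, H.
G's domain is down to {4}, so G = 4.
H must be 2 (only option left).

F=1, G=4, H=2, I=3, J=5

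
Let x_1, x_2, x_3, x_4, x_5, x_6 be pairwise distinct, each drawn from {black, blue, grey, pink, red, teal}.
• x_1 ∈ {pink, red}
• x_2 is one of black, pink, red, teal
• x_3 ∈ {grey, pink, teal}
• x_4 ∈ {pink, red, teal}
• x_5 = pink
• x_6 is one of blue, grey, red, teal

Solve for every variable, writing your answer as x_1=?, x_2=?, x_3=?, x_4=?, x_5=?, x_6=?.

x_1=red, x_2=black, x_3=grey, x_4=teal, x_5=pink, x_6=blue

x_5 must be pink (only option left). Remove pink from x_1, x_2, x_3, x_4.
x_1 must be red (only option left). Strike red from x_2, x_4, x_6.
x_4 has just one choice, so x_4 = teal. So x_2, x_3, x_6 can't be teal.
That leaves x_2 = black.
x_3 must be grey (only option left). So x_6 can't be grey.
x_6 has just one choice, so x_6 = blue.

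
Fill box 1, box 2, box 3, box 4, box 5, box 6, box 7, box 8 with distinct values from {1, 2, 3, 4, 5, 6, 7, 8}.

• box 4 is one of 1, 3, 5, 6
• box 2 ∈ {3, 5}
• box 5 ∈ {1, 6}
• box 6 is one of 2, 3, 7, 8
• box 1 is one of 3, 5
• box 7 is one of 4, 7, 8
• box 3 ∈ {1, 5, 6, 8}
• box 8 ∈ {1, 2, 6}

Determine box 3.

The 8 variables together cover exactly {1, 2, 3, 4, 5, 6, 7, 8} — 8 values for 8 variables — and 4 appears only in box 7's list, so box 7 = 4.
The 7 still-open variables draw from only 7 values {1, 2, 3, 5, 6, 7, 8}, so each is used; only box 6 can be 7, hence box 6 = 7.
The 6 still-open variables draw from only 6 values {1, 2, 3, 5, 6, 8}, so each is used; only box 8 can be 2, hence box 8 = 2.
The 5 still-open variables together cover exactly {1, 3, 5, 6, 8} — 5 values for 5 variables — and 8 appears only in box 3's list, so box 3 = 8.

8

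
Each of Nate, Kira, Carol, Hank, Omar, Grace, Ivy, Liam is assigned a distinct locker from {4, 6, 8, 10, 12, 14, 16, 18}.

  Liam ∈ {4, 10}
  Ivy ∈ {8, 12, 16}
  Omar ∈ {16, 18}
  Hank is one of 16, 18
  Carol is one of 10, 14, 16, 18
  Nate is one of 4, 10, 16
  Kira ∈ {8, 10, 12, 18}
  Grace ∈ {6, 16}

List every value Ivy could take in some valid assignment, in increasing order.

8, 12

The 8 variables draw from only 8 values {4, 6, 8, 10, 12, 14, 16, 18}, so each is used; only Grace can be 6, hence Grace = 6.
The 7 still-open variables draw from only 7 values {4, 8, 10, 12, 14, 16, 18}, so each is used; only Carol can be 14, hence Carol = 14.
Hank and Omar share exactly the 2 values {16, 18}; by pigeonhole those values go to them, so strike 16, 18 from Nate, Kira, Ivy.
Nate and Liam between them cover only {4, 10} — a naked pair. Remove those values from Kira.
No further eliminations apply; Ivy can still be any of 8, 12.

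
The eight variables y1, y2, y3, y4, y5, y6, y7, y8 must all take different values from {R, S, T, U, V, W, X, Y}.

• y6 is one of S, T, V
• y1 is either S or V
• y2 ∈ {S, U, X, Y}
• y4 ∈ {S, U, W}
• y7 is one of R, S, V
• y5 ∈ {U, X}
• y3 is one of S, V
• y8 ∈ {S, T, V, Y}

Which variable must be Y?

y8

The 8 variables draw from only 8 values {R, S, T, U, V, W, X, Y}, so each is used; only y7 can be R, hence y7 = R.
Among the 7 still-open variables, W fits only y4 (and all 7 values in {S, T, U, V, W, X, Y} must be used), so y4 = W.
The 2 variables y1 and y3 are confined to {S, V}, which locks those values in; drop them from y2, y6, y8.
y6 must be T (only option left). Strike T from y8.
So Y goes to y8.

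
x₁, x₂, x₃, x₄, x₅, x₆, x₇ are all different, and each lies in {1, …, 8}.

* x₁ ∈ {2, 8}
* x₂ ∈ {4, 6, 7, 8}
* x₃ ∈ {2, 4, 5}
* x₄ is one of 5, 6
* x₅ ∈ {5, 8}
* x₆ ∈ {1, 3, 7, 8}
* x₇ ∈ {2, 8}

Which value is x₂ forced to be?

7

x₁ and x₇ between them cover only {2, 8} — a naked pair. Remove those values from x₂, x₃, x₅, x₆.
That leaves x₅ = 5. Remove 5 from x₃, x₄.
x₃ has just one choice, so x₃ = 4. Eliminate 4 elsewhere: x₂.
x₄ has just one choice, so x₄ = 6. Strike 6 from x₂.
So x₂ = 7.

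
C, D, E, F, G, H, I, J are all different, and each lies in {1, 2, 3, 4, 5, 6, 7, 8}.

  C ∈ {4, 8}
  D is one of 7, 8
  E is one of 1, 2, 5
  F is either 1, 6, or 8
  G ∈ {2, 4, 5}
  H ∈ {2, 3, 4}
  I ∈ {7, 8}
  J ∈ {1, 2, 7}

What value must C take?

4

The 8 variables together cover exactly {1, 2, 3, 4, 5, 6, 7, 8} — 8 values for 8 variables — and 3 appears only in H's list, so H = 3.
The 7 still-open variables draw from only 7 values {1, 2, 4, 5, 6, 7, 8}, so each is used; only F can be 6, hence F = 6.
The 2 variables D and I are confined to {7, 8}, which locks those values in; drop them from C, J.
So C = 4.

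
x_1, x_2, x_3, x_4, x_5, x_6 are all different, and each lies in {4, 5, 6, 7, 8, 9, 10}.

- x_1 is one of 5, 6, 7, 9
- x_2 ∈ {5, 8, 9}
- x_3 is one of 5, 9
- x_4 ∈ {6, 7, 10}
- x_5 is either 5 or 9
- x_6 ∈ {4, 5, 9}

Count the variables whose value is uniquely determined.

x_3 and x_5 share exactly the 2 values {5, 9}; by pigeonhole those values go to them, so strike 5, 9 from x_1, x_2, x_6.
x_2 must be 8 (only option left).
x_6 has just one choice, so x_6 = 4.
Determined: x_2=8, x_6=4. The other variables each still have more than one consistent value. That makes 2.

2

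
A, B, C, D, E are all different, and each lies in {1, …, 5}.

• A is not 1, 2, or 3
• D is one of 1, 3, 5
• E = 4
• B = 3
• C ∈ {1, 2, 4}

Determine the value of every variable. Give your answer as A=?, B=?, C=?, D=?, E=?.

A=5, B=3, C=2, D=1, E=4

B's domain is down to {3}, so B = 3. Eliminate 3 elsewhere: D.
E has just one choice, so E = 4. Strike 4 from A, C.
A has just one choice, so A = 5. Remove 5 from D.
D must be 1 (only option left). Strike 1 from C.
C has just one choice, so C = 2.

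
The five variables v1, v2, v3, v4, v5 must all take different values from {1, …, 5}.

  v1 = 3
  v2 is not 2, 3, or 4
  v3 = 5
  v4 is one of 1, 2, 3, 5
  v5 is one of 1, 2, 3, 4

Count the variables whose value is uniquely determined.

v1's domain is down to {3}, so v1 = 3. Remove 3 from v4, v5.
v3's domain is down to {5}, so v3 = 5. Eliminate 5 elsewhere: v2, v4.
v2 has just one choice, so v2 = 1. Strike 1 from v4, v5.
v4's domain is down to {2}, so v4 = 2. So v5 can't be 2.
v5 must be 4 (only option left).
Every variable is fixed: v1=3, v2=1, v3=5, v4=2, v5=4. That makes 5.

5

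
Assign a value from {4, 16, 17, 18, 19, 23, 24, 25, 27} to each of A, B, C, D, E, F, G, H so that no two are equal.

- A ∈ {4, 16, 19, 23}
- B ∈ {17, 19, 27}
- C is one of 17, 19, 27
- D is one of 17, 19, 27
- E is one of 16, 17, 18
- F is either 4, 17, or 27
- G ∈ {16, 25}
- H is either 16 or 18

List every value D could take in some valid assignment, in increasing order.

17, 19, 27

The 8 variables draw from only 8 values {4, 16, 17, 18, 19, 23, 25, 27}, so each is used; only A can be 23, hence A = 23.
Among the 7 still-open variables, 4 fits only F (and all 7 values in {4, 16, 17, 18, 19, 25, 27} must be used), so F = 4.
The 6 still-open variables draw from only 6 values {16, 17, 18, 19, 25, 27}, so each is used; only G can be 25, hence G = 25.
B, C, D share exactly the 3 values {17, 19, 27}; by pigeonhole those values go to them, so strike 17, 19, 27 from E.
No further eliminations apply; D can still be any of 17, 19, 27.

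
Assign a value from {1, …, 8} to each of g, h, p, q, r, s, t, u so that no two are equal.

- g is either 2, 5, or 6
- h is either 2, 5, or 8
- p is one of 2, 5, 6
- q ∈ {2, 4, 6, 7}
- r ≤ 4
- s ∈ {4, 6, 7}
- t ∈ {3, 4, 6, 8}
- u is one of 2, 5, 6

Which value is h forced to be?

8

The 8 variables together cover exactly {1, 2, 3, 4, 5, 6, 7, 8} — 8 values for 8 variables — and 1 appears only in r's list, so r = 1.
Among the 7 still-open variables, 3 fits only t (and all 7 values in {2, 3, 4, 5, 6, 7, 8} must be used), so t = 3.
The 6 still-open variables draw from only 6 values {2, 4, 5, 6, 7, 8}, so each is used; only h can be 8, hence h = 8.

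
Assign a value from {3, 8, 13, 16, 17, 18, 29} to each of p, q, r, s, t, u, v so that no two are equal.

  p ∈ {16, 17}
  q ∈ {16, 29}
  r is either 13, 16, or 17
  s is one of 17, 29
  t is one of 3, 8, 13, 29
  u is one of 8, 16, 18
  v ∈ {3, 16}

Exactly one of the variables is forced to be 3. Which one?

v

Among the 7 variables, 18 fits only u (and all 7 values in {3, 8, 13, 16, 17, 18, 29} must be used), so u = 18.
The 6 still-open variables together cover exactly {3, 8, 13, 16, 17, 29} — 6 values for 6 variables — and 8 appears only in t's list, so t = 8.
Among the 5 still-open variables, 3 fits only v (and all 5 values in {3, 13, 16, 17, 29} must be used), so v = 3.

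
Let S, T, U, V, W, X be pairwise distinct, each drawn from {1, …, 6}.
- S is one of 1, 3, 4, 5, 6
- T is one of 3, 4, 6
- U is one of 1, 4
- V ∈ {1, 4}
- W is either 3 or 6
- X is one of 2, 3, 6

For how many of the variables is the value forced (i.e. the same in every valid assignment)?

2

The 6 variables together cover exactly {1, 2, 3, 4, 5, 6} — 6 values for 6 variables — and 2 appears only in X's list, so X = 2.
Among the 5 still-open variables, 5 fits only S (and all 5 values in {1, 3, 4, 5, 6} must be used), so S = 5.
U and V share exactly the 2 values {1, 4}; by pigeonhole those values go to them, so strike 1, 4 from T.
Determined: S=5, X=2. The other variables each still have more than one consistent value. That makes 2.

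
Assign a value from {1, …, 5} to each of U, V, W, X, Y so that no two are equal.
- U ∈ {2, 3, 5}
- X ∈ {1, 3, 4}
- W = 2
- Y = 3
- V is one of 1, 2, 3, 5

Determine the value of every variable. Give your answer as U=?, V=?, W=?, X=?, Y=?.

U=5, V=1, W=2, X=4, Y=3

W has just one choice, so W = 2. Eliminate 2 elsewhere: U, V.
Y's domain is down to {3}, so Y = 3. Remove 3 from U, V, X.
U has just one choice, so U = 5. Strike 5 from V.
V's domain is down to {1}, so V = 1. Remove 1 from X.
That leaves X = 4.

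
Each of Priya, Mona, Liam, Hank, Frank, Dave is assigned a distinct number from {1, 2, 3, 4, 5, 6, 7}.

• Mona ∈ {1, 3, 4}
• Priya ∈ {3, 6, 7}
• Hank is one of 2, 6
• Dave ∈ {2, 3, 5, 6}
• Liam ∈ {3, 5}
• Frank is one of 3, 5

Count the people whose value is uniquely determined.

1

The 2 variables Liam and Frank are confined to {3, 5}, which locks those values in; drop them from Priya, Mona, Dave.
Hank and Dave between them cover only {2, 6} — a naked pair. Remove those values from Priya.
That leaves Priya = 7.
Determined: Priya=7. The other people each still have more than one consistent value. That makes 1.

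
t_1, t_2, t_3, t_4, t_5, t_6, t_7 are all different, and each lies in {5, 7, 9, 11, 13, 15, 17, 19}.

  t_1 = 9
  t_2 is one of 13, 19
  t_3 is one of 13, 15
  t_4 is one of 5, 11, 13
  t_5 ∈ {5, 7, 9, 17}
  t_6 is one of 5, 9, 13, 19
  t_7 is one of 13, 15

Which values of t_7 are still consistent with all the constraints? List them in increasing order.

t_1's domain is down to {9}, so t_1 = 9. Eliminate 9 elsewhere: t_5, t_6.
The 2 variables t_3 and t_7 are confined to {13, 15}, which locks those values in; drop them from t_2, t_4, t_6.
That leaves t_2 = 19. Strike 19 from t_6.
That leaves t_6 = 5. Eliminate 5 elsewhere: t_4, t_5.
t_4 has just one choice, so t_4 = 11.
No further eliminations apply; t_7 can still be any of 13, 15.

13, 15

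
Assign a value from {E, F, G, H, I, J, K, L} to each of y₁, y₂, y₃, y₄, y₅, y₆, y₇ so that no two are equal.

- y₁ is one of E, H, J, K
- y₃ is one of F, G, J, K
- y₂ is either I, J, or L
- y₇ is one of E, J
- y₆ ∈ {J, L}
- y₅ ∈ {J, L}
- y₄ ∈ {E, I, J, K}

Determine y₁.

y₅ and y₆ share exactly the 2 values {J, L}; by pigeonhole those values go to them, so strike J, L from y₁, y₂, y₃, y₄, y₇.
y₂'s domain is down to {I}, so y₂ = I. Remove I from y₄.
y₇'s domain is down to {E}, so y₇ = E. Remove E from y₁, y₄.
That leaves y₄ = K. Eliminate K elsewhere: y₁, y₃.
So y₁ = H.

H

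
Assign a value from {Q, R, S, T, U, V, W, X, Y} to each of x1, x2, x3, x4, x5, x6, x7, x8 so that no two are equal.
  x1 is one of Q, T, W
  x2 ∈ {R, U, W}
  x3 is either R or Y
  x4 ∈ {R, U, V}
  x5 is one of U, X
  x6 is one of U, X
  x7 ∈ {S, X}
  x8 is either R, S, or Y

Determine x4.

The 2 variables x5 and x6 are confined to {U, X}, which locks those values in; drop them from x2, x4, x7.
x7 has just one choice, so x7 = S. So x8 can't be S.
The 2 variables x3 and x8 are confined to {R, Y}, which locks those values in; drop them from x2, x4.
So x4 = V.

V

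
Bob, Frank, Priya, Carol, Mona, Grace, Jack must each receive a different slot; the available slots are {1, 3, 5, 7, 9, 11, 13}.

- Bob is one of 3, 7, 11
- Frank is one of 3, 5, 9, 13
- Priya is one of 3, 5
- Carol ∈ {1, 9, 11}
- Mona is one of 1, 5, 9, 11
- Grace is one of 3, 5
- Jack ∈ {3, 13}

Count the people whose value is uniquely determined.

The 7 variables draw from only 7 values {1, 3, 5, 7, 9, 11, 13}, so each is used; only Bob can be 7, hence Bob = 7.
The 2 variables Priya and Grace are confined to {3, 5}, which locks those values in; drop them from Frank, Mona, Jack.
Jack must be 13 (only option left). Strike 13 from Frank.
That leaves Frank = 9. Eliminate 9 elsewhere: Carol, Mona.
Determined: Bob=7, Frank=9, Jack=13. The other people each still have more than one consistent value. That makes 3.

3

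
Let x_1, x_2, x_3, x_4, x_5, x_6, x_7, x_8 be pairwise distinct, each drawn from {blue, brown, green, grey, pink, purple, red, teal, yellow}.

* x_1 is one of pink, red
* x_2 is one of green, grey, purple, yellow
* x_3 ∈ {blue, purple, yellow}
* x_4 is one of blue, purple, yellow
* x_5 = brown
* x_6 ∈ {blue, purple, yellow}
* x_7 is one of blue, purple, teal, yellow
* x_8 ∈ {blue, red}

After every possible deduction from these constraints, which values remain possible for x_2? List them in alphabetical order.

green, grey

x_5 must be brown (only option left).
The 3 variables x_3, x_4, x_6 are confined to {blue, purple, yellow}, which locks those values in; drop them from x_2, x_7, x_8.
x_7 must be teal (only option left).
x_8 must be red (only option left). So x_1 can't be red.
x_1's domain is down to {pink}, so x_1 = pink.
No further eliminations apply; x_2 can still be any of green, grey.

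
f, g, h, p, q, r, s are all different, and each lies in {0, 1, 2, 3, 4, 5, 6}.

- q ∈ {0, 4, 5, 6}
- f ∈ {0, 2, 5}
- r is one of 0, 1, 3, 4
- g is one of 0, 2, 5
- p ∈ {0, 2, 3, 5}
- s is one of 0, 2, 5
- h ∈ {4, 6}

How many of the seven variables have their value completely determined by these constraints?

The 7 variables draw from only 7 values {0, 1, 2, 3, 4, 5, 6}, so each is used; only r can be 1, hence r = 1.
The 6 still-open variables together cover exactly {0, 2, 3, 4, 5, 6} — 6 values for 6 variables — and 3 appears only in p's list, so p = 3.
f, g, s share exactly the 3 values {0, 2, 5}; by pigeonhole those values go to them, so strike 0, 2, 5 from q.
Determined: p=3, r=1. The other variables each still have more than one consistent value. That makes 2.

2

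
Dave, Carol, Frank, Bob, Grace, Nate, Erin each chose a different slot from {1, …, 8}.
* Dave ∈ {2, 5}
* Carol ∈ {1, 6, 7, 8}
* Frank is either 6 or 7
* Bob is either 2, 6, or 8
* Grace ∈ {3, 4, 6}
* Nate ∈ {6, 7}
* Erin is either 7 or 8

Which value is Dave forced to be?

5

Frank and Nate share exactly the 2 values {6, 7}; by pigeonhole those values go to them, so strike 6, 7 from Carol, Bob, Grace, Erin.
That leaves Erin = 8. So Carol, Bob can't be 8.
That leaves Carol = 1.
That leaves Bob = 2. Remove 2 from Dave.
So Dave = 5.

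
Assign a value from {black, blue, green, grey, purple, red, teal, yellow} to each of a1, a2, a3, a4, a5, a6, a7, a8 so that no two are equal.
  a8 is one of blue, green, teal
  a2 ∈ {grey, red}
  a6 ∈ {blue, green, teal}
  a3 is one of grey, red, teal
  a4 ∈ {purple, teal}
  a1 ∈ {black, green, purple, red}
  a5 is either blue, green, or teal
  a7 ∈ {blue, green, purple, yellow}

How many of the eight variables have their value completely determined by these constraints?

3

The 8 variables draw from only 8 values {black, blue, green, grey, purple, red, teal, yellow}, so each is used; only a1 can be black, hence a1 = black.
The 7 still-open variables together cover exactly {blue, green, grey, purple, red, teal, yellow} — 7 values for 7 variables — and yellow appears only in a7's list, so a7 = yellow.
The 6 still-open variables together cover exactly {blue, green, grey, purple, red, teal} — 6 values for 6 variables — and purple appears only in a4's list, so a4 = purple.
The 3 variables a5, a6, a8 are confined to {blue, green, teal}, which locks those values in; drop them from a3.
Determined: a1=black, a4=purple, a7=yellow. The other variables each still have more than one consistent value. That makes 3.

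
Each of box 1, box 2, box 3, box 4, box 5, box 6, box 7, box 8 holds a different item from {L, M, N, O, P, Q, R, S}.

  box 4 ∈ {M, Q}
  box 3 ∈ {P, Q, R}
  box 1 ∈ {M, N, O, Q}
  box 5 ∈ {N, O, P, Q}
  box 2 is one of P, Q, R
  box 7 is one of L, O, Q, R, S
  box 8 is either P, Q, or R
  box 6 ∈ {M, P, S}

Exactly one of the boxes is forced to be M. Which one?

box 4

The 8 variables together cover exactly {L, M, N, O, P, Q, R, S} — 8 values for 8 variables — and L appears only in box 7's list, so box 7 = L.
The 7 still-open variables draw from only 7 values {M, N, O, P, Q, R, S}, so each is used; only box 6 can be S, hence box 6 = S.
The 3 variables box 2, box 3, box 8 are confined to {P, Q, R}, which locks those values in; drop them from box 1, box 4, box 5.
So M goes to box 4.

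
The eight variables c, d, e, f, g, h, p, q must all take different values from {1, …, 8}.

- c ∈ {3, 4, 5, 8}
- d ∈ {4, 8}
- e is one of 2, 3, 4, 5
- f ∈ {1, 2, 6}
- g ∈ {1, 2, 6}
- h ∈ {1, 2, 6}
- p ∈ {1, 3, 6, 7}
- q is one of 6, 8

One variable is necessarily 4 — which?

d

The 8 variables together cover exactly {1, 2, 3, 4, 5, 6, 7, 8} — 8 values for 8 variables — and 7 appears only in p's list, so p = 7.
f, g, h share exactly the 3 values {1, 2, 6}; by pigeonhole those values go to them, so strike 1, 2, 6 from e, q.
q must be 8 (only option left). So c, d can't be 8.
So 4 goes to d.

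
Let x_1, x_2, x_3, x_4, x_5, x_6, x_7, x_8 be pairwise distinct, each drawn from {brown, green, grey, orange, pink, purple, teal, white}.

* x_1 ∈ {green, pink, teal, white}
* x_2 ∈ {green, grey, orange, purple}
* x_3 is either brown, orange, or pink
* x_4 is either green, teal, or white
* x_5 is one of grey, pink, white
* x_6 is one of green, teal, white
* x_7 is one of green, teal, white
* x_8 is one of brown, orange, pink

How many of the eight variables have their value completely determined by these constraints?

3

Among the 8 variables, purple fits only x_2 (and all 8 values in {brown, green, grey, orange, pink, purple, teal, white} must be used), so x_2 = purple.
Among the 7 still-open variables, grey fits only x_5 (and all 7 values in {brown, green, grey, orange, pink, teal, white} must be used), so x_5 = grey.
The 3 variables x_4, x_6, x_7 are confined to {green, teal, white}, which locks those values in; drop them from x_1.
That leaves x_1 = pink. So x_3, x_8 can't be pink.
Determined: x_1=pink, x_2=purple, x_5=grey. The other variables each still have more than one consistent value. That makes 3.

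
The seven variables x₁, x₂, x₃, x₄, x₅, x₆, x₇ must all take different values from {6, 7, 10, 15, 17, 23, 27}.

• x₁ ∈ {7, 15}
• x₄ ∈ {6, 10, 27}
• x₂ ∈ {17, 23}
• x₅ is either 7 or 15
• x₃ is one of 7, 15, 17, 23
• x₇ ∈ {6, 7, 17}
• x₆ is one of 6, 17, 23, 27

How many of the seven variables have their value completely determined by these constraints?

Among the 7 variables, 10 fits only x₄ (and all 7 values in {6, 7, 10, 15, 17, 23, 27} must be used), so x₄ = 10.
The 6 still-open variables together cover exactly {6, 7, 15, 17, 23, 27} — 6 values for 6 variables — and 27 appears only in x₆'s list, so x₆ = 27.
Among the 5 still-open variables, 6 fits only x₇ (and all 5 values in {6, 7, 15, 17, 23} must be used), so x₇ = 6.
x₁ and x₅ between them cover only {7, 15} — a naked pair. Remove those values from x₃.
Determined: x₄=10, x₆=27, x₇=6. The other variables each still have more than one consistent value. That makes 3.

3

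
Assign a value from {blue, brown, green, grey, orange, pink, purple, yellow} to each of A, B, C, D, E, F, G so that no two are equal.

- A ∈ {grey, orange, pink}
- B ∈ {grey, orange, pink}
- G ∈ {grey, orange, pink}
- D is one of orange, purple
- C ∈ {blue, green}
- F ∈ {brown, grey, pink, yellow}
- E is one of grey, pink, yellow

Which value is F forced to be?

A, B, G share exactly the 3 values {grey, orange, pink}; by pigeonhole those values go to them, so strike grey, orange, pink from D, E, F.
D's domain is down to {purple}, so D = purple.
That leaves E = yellow. Remove yellow from F.
So F = brown.

brown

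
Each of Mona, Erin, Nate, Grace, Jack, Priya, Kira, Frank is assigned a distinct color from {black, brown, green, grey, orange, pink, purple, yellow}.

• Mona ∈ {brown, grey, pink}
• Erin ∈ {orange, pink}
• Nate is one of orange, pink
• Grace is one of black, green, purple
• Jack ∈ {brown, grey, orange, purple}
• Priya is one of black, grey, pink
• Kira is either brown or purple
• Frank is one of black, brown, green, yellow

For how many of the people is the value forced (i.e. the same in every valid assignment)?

The 8 variables draw from only 8 values {black, brown, green, grey, orange, pink, purple, yellow}, so each is used; only Frank can be yellow, hence Frank = yellow.
The 7 still-open variables together cover exactly {black, brown, green, grey, orange, pink, purple} — 7 values for 7 variables — and green appears only in Grace's list, so Grace = green.
Among the 6 still-open variables, black fits only Priya (and all 6 values in {black, brown, grey, orange, pink, purple} must be used), so Priya = black.
The 2 variables Erin and Nate are confined to {orange, pink}, which locks those values in; drop them from Mona, Jack.
Determined: Grace=green, Priya=black, Frank=yellow. The other people each still have more than one consistent value. That makes 3.

3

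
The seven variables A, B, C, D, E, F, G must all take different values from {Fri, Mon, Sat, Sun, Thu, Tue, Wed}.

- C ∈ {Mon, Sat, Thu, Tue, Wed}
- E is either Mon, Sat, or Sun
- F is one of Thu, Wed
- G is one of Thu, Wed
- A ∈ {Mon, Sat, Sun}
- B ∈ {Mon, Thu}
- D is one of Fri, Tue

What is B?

The 7 variables together cover exactly {Fri, Mon, Sat, Sun, Thu, Tue, Wed} — 7 values for 7 variables — and Fri appears only in D's list, so D = Fri.
The 6 still-open variables together cover exactly {Mon, Sat, Sun, Thu, Tue, Wed} — 6 values for 6 variables — and Tue appears only in C's list, so C = Tue.
F and G between them cover only {Thu, Wed} — a naked pair. Remove those values from B.
So B = Mon.

Mon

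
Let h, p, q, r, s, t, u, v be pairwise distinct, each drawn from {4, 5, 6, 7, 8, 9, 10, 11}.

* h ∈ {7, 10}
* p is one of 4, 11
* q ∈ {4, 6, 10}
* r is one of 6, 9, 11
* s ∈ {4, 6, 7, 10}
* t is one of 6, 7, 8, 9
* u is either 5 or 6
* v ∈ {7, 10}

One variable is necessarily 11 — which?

p

The 8 variables draw from only 8 values {4, 5, 6, 7, 8, 9, 10, 11}, so each is used; only u can be 5, hence u = 5.
The 7 still-open variables draw from only 7 values {4, 6, 7, 8, 9, 10, 11}, so each is used; only t can be 8, hence t = 8.
Among the 6 still-open variables, 9 fits only r (and all 6 values in {4, 6, 7, 9, 10, 11} must be used), so r = 9.
Among the 5 still-open variables, 11 fits only p (and all 5 values in {4, 6, 7, 10, 11} must be used), so p = 11.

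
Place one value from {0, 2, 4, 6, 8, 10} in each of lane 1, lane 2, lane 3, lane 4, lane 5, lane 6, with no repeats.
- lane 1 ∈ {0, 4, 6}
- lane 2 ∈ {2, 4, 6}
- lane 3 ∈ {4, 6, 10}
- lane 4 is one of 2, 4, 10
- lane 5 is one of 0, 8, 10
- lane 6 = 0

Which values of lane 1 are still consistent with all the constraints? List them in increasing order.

lane 6 has just one choice, so lane 6 = 0. Strike 0 from lane 1, lane 5.
The 5 still-open variables together cover exactly {2, 4, 6, 8, 10} — 5 values for 5 variables — and 8 appears only in lane 5's list, so lane 5 = 8.
No further eliminations apply; lane 1 can still be any of 4, 6.

4, 6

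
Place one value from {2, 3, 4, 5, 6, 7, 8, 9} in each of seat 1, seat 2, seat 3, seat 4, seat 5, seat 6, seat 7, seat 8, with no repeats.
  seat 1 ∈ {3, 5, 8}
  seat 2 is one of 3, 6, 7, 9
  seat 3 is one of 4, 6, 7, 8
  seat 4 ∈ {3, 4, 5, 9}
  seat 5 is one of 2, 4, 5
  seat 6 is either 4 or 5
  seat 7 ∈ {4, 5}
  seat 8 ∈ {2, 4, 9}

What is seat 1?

8

The 2 variables seat 6 and seat 7 are confined to {4, 5}, which locks those values in; drop them from seat 1, seat 3, seat 4, seat 5, seat 8.
seat 5 has just one choice, so seat 5 = 2. Strike 2 from seat 8.
seat 8 has just one choice, so seat 8 = 9. Eliminate 9 elsewhere: seat 2, seat 4.
That leaves seat 4 = 3. Remove 3 from seat 1, seat 2.
So seat 1 = 8.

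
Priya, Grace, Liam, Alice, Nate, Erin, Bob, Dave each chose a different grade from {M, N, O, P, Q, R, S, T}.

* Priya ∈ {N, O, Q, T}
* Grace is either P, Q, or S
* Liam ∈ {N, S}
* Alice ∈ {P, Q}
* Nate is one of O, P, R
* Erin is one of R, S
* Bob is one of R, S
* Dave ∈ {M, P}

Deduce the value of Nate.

O

Among the 8 variables, M fits only Dave (and all 8 values in {M, N, O, P, Q, R, S, T} must be used), so Dave = M.
The 7 still-open variables together cover exactly {N, O, P, Q, R, S, T} — 7 values for 7 variables — and T appears only in Priya's list, so Priya = T.
The 6 still-open variables draw from only 6 values {N, O, P, Q, R, S}, so each is used; only Liam can be N, hence Liam = N.
Among the 5 still-open variables, O fits only Nate (and all 5 values in {O, P, Q, R, S} must be used), so Nate = O.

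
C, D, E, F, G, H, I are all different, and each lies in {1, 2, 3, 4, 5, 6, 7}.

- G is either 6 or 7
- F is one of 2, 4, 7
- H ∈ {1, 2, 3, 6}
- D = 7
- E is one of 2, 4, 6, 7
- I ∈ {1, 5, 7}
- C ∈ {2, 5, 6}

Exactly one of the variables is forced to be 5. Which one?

D must be 7 (only option left). So E, F, G, I can't be 7.
G's domain is down to {6}, so G = 6. So C, E, H can't be 6.
Among the 5 still-open variables, 3 fits only H (and all 5 values in {1, 2, 3, 4, 5} must be used), so H = 3.
The 4 still-open variables together cover exactly {1, 2, 4, 5} — 4 values for 4 variables — and 1 appears only in I's list, so I = 1.
The 3 still-open variables together cover exactly {2, 4, 5} — 3 values for 3 variables — and 5 appears only in C's list, so C = 5.

C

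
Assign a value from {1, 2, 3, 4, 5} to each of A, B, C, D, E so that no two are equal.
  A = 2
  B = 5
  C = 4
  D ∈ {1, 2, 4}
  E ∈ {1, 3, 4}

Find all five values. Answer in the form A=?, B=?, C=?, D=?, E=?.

A=2, B=5, C=4, D=1, E=3

A's domain is down to {2}, so A = 2. Remove 2 from D.
B's domain is down to {5}, so B = 5.
That leaves C = 4. Remove 4 from D, E.
D's domain is down to {1}, so D = 1. Strike 1 from E.
E has just one choice, so E = 3.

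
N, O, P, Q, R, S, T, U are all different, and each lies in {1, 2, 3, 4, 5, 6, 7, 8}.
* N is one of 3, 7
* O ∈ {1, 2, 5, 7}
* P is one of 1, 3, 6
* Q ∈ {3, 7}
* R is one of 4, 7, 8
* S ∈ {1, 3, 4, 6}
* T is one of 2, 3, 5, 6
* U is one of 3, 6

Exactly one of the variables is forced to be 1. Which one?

P

The 8 variables together cover exactly {1, 2, 3, 4, 5, 6, 7, 8} — 8 values for 8 variables — and 8 appears only in R's list, so R = 8.
Among the 7 still-open variables, 4 fits only S (and all 7 values in {1, 2, 3, 4, 5, 6, 7} must be used), so S = 4.
The 2 variables N and Q are confined to {3, 7}, which locks those values in; drop them from O, P, T, U.
U's domain is down to {6}, so U = 6. Strike 6 from P, T.
So 1 goes to P.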